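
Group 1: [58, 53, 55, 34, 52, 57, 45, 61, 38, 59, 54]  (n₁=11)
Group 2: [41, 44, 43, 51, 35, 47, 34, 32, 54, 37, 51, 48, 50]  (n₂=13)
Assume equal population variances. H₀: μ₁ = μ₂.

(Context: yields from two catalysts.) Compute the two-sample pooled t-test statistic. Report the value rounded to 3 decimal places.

x̄₁=51.455, s₁=8.779, n₁=11
x̄₂=43.615, s₂=7.309, n₂=13
s_p² = [10·8.779² + 12·7.309²]/22 = 64.1729
SE = √(s_p²·(1/11+1/13)) = 3.2818
t = (51.455−43.615)/3.2818 = 2.3887
df = 22

test statistic = 2.389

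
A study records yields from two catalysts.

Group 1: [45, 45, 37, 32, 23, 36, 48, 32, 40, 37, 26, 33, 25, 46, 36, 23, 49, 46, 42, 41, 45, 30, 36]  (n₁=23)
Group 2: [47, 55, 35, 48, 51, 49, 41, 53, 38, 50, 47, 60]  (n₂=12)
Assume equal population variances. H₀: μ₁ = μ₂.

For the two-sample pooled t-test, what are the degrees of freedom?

df = n₁ + n₂ − 2 = 23 + 12 − 2 = 33

degrees of freedom = 33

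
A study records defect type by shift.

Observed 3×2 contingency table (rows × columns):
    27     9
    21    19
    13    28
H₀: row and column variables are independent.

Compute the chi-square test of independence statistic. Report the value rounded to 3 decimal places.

test statistic = 14.400

Row totals [36, 40, 41], col totals [61, 56], n=117
χ² = (27−18.77)²/18.77 + (9−17.23)²/17.23 + (21−20.85)²/20.85 + (19−19.15)²/19.15 + (13−21.38)²/21.38 + (28−19.62)²/19.62 = 14.4004
df = 2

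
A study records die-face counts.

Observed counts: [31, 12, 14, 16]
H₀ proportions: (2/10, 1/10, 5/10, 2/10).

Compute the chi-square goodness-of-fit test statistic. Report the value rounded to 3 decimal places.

test statistic = 35.452

n = 73; E_i = n·p_i = [14.60, 7.30, 36.50, 14.60]
χ² = (31−14.60)²/14.60 + (12−7.30)²/7.30 + (14−36.50)²/36.50 + (16−14.60)²/14.60 = 35.4521
df = 3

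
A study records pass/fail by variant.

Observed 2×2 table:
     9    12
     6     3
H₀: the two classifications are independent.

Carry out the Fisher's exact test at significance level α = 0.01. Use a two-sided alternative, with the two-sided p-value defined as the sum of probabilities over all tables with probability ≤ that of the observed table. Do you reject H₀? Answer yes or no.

reject H₀: no

Margins: r₁=21, r₂=9, c₁=15, c₂=15, n=30
p_obs = C(21,9)·C(9,6)/C(30,15); sum pmf over tables with pmf ≤ p_obs
p-value (two-sided) = 0.42699
At α=0.01: p ≥ α → fail to reject H₀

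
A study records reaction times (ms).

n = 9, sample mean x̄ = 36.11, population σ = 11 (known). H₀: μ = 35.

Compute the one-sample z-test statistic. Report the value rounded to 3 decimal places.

SE = σ/√n = 11/√9 = 3.6667
z = (x̄−μ₀)/SE = (36.11−35)/3.6667 = 0.3027

test statistic = 0.303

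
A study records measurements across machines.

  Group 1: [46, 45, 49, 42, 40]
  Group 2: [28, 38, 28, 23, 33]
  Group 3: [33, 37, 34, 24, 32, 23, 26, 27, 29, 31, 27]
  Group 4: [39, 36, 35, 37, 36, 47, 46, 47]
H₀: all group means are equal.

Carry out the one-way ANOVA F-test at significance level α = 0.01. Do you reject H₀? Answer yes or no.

reject H₀: yes

Group means [44.40, 30.00, 29.36, 40.38], grand mean 35.103
SSB = Σnᵢ(x̄ᵢ−x̄)² = 1147.069; SSW = ΣΣ(x−x̄ᵢ)² = 573.620
MSB = 1147.069/3 = 382.3564; MSW = 573.620/25 = 22.9448
F = MSB/MSW = 16.6642
df = (3, 25)
p-value (upper-tail) = 0.00000
At α=0.01: p < α → reject H₀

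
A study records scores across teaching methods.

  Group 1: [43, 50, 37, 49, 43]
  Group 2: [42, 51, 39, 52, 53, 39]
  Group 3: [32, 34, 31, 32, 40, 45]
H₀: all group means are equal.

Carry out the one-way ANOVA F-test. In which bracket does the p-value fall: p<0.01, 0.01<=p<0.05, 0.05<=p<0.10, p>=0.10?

Group means [44.40, 46.00, 35.67], grand mean 41.882
SSB = Σnᵢ(x̄ᵢ−x̄)² = 365.231; SSW = ΣΣ(x−x̄ᵢ)² = 492.533
MSB = 365.231/2 = 182.6157; MSW = 492.533/14 = 35.1810
F = MSB/MSW = 5.1908
df = (2, 14)
p-value (upper-tail) = 0.02058
→ bracket: 0.01<=p<0.05

p-value bracket: 0.01<=p<0.05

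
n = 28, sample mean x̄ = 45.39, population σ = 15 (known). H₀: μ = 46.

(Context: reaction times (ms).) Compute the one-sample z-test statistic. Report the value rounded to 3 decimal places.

test statistic = -0.215

SE = σ/√n = 15/√28 = 2.8347
z = (x̄−μ₀)/SE = (45.39−46)/2.8347 = -0.2152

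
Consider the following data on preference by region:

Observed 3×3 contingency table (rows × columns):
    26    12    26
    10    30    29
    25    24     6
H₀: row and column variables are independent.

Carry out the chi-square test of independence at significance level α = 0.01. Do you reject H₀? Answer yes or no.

Row totals [64, 69, 55], col totals [61, 66, 61], n=188
χ² = (26−20.77)²/20.77 + (12−22.47)²/22.47 + (26−20.77)²/20.77 + (10−22.39)²/22.39 + (30−24.22)²/24.22 + (29−22.39)²/22.39 + (25−17.85)²/17.85 + (24−19.31)²/19.31 + (6−17.85)²/17.85 = 29.5717
df = 4
p-value (upper-tail) = 0.00001
At α=0.01: p < α → reject H₀

reject H₀: yes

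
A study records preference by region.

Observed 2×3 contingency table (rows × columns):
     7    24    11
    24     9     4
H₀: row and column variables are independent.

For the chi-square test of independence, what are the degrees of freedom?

df = (r−1)(c−1) = (2−1)·(3−1) = 2

degrees of freedom = 2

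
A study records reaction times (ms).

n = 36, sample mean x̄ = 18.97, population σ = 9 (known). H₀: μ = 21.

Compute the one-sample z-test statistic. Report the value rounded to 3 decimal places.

SE = σ/√n = 9/√36 = 1.5000
z = (x̄−μ₀)/SE = (18.97−21)/1.5000 = -1.3533

test statistic = -1.353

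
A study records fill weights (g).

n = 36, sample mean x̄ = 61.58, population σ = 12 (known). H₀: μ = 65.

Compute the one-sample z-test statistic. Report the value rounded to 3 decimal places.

test statistic = -1.710

SE = σ/√n = 12/√36 = 2.0000
z = (x̄−μ₀)/SE = (61.58−65)/2.0000 = -1.7100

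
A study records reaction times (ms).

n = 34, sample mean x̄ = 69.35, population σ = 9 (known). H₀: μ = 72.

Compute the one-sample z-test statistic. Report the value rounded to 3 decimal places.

SE = σ/√n = 9/√34 = 1.5435
z = (x̄−μ₀)/SE = (69.35−72)/1.5435 = -1.7169

test statistic = -1.717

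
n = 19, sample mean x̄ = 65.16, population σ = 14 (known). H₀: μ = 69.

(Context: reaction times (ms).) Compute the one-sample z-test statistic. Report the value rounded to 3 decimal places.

test statistic = -1.196

SE = σ/√n = 14/√19 = 3.2118
z = (x̄−μ₀)/SE = (65.16−69)/3.2118 = -1.1956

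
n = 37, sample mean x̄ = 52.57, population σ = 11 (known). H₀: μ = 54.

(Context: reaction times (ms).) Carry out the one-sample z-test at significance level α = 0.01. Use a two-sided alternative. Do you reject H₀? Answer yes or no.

reject H₀: no

SE = σ/√n = 11/√37 = 1.8084
z = (x̄−μ₀)/SE = (52.57−54)/1.8084 = -0.7908
p-value (two-sided) = 0.42908
At α=0.01: p ≥ α → fail to reject H₀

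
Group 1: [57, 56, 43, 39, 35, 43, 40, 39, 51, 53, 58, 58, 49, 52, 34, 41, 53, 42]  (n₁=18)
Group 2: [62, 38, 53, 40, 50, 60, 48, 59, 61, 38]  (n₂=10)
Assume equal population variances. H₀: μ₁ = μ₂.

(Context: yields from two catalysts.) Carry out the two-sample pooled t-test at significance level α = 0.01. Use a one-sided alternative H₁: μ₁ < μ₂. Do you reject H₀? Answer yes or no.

reject H₀: no

x̄₁=46.833, s₁=8.126, n₁=18
x̄₂=50.900, s₂=9.655, n₂=10
s_p² = [17·8.126² + 9·9.655²]/26 = 75.4385
SE = √(s_p²·(1/18+1/10)) = 3.4256
t = (46.833−50.900)/3.4256 = -1.1871
df = 26
p-value (one-sided, H₁ less) = 0.12295
At α=0.01: p ≥ α → fail to reject H₀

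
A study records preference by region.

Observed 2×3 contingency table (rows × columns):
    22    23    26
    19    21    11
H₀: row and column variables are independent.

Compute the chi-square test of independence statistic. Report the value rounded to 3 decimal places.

Row totals [71, 51], col totals [41, 44, 37], n=122
χ² = (22−23.86)²/23.86 + (23−25.61)²/25.61 + (26−21.53)²/21.53 + (19−17.14)²/17.14 + (21−18.39)²/18.39 + (11−15.47)²/15.47 = 3.1988
df = 2

test statistic = 3.199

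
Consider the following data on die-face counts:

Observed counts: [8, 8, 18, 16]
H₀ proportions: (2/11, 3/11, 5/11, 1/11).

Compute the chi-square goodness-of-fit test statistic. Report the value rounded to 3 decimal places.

n = 50; E_i = n·p_i = [9.09, 13.64, 22.73, 4.55]
χ² = (8−9.09)²/9.09 + (8−13.64)²/13.64 + (18−22.73)²/22.73 + (16−4.55)²/4.55 = 32.3093
df = 3

test statistic = 32.309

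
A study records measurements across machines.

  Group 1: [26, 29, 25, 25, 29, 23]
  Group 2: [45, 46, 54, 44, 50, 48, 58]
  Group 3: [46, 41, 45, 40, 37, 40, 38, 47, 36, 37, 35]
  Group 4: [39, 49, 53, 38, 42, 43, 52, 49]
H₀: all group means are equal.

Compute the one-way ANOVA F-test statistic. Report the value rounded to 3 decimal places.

Group means [26.17, 49.29, 40.18, 45.62], grand mean 40.906
SSB = Σnᵢ(x̄ᵢ−x̄)² = 1978.945; SSW = ΣΣ(x−x̄ᵢ)² = 599.773
MSB = 1978.945/3 = 659.6485; MSW = 599.773/28 = 21.4205
F = MSB/MSW = 30.7952
df = (3, 28)

test statistic = 30.795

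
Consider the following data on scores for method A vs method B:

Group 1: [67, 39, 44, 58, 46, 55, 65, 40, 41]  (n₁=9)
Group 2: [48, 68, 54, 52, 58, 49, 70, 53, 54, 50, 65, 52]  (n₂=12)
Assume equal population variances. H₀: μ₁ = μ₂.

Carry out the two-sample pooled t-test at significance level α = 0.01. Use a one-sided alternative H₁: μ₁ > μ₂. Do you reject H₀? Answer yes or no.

x̄₁=50.556, s₁=10.921, n₁=9
x̄₂=56.083, s₂=7.525, n₂=12
s_p² = [8·10.921² + 11·7.525²]/19 = 83.0073
SE = √(s_p²·(1/9+1/12)) = 4.0175
t = (50.556−56.083)/4.0175 = -1.3759
df = 19
p-value (one-sided, H₁ greater) = 0.90758
At α=0.01: p ≥ α → fail to reject H₀

reject H₀: no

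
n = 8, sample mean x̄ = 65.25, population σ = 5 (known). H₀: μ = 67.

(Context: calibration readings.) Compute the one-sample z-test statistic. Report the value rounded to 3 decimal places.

SE = σ/√n = 5/√8 = 1.7678
z = (x̄−μ₀)/SE = (65.25−67)/1.7678 = -0.9899

test statistic = -0.990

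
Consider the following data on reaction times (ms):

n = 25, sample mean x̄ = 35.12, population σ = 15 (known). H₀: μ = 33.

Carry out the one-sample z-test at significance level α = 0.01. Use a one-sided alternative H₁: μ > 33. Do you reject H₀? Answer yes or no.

SE = σ/√n = 15/√25 = 3.0000
z = (x̄−μ₀)/SE = (35.12−33)/3.0000 = 0.7067
p-value (one-sided, H₁ greater) = 0.23989
At α=0.01: p ≥ α → fail to reject H₀

reject H₀: no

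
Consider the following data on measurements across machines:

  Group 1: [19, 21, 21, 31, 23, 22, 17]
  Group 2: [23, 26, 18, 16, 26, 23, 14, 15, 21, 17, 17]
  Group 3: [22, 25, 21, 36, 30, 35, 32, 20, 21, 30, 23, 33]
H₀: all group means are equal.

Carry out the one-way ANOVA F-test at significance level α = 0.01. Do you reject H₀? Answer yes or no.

Group means [22.00, 19.64, 27.33], grand mean 23.267
SSB = Σnᵢ(x̄ᵢ−x̄)² = 354.655; SSW = ΣΣ(x−x̄ᵢ)² = 695.212
MSB = 354.655/2 = 177.3273; MSW = 695.212/27 = 25.7486
F = MSB/MSW = 6.8869
df = (2, 27)
p-value (upper-tail) = 0.00383
At α=0.01: p < α → reject H₀

reject H₀: yes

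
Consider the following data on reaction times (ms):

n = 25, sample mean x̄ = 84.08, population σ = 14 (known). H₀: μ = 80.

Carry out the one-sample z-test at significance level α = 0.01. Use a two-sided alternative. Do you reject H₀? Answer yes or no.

SE = σ/√n = 14/√25 = 2.8000
z = (x̄−μ₀)/SE = (84.08−80)/2.8000 = 1.4571
p-value (two-sided) = 0.14508
At α=0.01: p ≥ α → fail to reject H₀

reject H₀: no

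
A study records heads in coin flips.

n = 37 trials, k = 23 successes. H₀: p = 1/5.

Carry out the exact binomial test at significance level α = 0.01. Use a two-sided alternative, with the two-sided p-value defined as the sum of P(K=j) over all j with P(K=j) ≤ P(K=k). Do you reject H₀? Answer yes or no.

reject H₀: yes

Exact binomial: n=37, k=23, p₀=1/5=0.2000
P(X=j) = C(n,j)·p₀^j·(1−p₀)^(n−j); p = Σ P(X=j) over j with P(X=j) ≤ P(X=23)
p-value (two-sided) = 0.00000
At α=0.01: p < α → reject H₀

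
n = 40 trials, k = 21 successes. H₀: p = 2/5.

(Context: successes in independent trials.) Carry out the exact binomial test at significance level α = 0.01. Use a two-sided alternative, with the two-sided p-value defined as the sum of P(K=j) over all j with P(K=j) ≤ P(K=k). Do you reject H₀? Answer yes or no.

reject H₀: no

Exact binomial: n=40, k=21, p₀=2/5=0.4000
P(X=j) = C(n,j)·p₀^j·(1−p₀)^(n−j); p = Σ P(X=j) over j with P(X=j) ≤ P(X=21)
p-value (two-sided) = 0.10957
At α=0.01: p ≥ α → fail to reject H₀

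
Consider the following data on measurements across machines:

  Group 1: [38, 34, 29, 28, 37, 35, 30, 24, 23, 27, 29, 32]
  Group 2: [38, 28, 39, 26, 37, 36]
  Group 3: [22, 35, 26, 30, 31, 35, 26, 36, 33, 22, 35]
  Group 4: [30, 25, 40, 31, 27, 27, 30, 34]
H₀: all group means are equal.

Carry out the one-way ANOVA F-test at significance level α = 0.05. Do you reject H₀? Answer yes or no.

Group means [30.50, 34.00, 30.09, 30.50], grand mean 30.946
SSB = Σnᵢ(x̄ᵢ−x̄)² = 67.983; SSW = ΣΣ(x−x̄ᵢ)² = 847.909
MSB = 67.983/3 = 22.6609; MSW = 847.909/33 = 25.6942
F = MSB/MSW = 0.8819
df = (3, 33)
p-value (upper-tail) = 0.46049
At α=0.05: p ≥ α → fail to reject H₀

reject H₀: no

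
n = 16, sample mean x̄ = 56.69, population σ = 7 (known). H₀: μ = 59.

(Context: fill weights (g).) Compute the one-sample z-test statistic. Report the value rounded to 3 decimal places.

SE = σ/√n = 7/√16 = 1.7500
z = (x̄−μ₀)/SE = (56.69−59)/1.7500 = -1.3200

test statistic = -1.320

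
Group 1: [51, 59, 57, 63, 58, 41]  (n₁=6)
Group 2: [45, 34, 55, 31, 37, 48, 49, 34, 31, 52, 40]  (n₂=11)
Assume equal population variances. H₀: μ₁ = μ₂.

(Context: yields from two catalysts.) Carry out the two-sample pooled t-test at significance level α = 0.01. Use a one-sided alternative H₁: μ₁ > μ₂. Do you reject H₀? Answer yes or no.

reject H₀: yes

x̄₁=54.833, s₁=7.808, n₁=6
x̄₂=41.455, s₂=8.710, n₂=11
s_p² = [5·7.808² + 10·8.710²]/15 = 70.9040
SE = √(s_p²·(1/6+1/11)) = 4.2735
t = (54.833−41.455)/4.2735 = 3.1306
df = 15
p-value (one-sided, H₁ greater) = 0.00344
At α=0.01: p < α → reject H₀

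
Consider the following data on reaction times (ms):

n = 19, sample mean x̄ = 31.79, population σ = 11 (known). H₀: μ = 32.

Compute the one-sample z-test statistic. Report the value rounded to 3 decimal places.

test statistic = -0.083

SE = σ/√n = 11/√19 = 2.5236
z = (x̄−μ₀)/SE = (31.79−32)/2.5236 = -0.0832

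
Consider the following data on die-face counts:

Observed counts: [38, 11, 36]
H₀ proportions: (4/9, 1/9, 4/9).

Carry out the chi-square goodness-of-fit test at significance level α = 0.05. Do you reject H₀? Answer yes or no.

n = 85; E_i = n·p_i = [37.78, 9.44, 37.78]
χ² = (38−37.78)²/37.78 + (11−9.44)²/9.44 + (36−37.78)²/37.78 = 0.3412
df = 2
p-value (upper-tail) = 0.84317
At α=0.05: p ≥ α → fail to reject H₀

reject H₀: no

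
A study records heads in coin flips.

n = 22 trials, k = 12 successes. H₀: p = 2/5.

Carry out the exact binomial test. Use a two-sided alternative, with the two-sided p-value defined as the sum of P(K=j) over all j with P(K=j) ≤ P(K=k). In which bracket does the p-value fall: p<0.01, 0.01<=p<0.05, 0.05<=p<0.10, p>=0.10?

p-value bracket: p>=0.10

Exact binomial: n=22, k=12, p₀=2/5=0.4000
P(X=j) = C(n,j)·p₀^j·(1−p₀)^(n−j); p = Σ P(X=j) over j with P(X=j) ≤ P(X=12)
p-value (two-sided) = 0.19293
→ bracket: p>=0.10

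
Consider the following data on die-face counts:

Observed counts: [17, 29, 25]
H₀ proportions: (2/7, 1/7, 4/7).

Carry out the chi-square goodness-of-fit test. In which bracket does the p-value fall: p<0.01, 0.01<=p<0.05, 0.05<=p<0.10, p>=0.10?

n = 71; E_i = n·p_i = [20.29, 10.14, 40.57]
χ² = (17−20.29)²/20.29 + (29−10.14)²/10.14 + (25−40.57)²/40.57 = 41.5669
df = 2
p-value (upper-tail) = 0.00000
→ bracket: p<0.01

p-value bracket: p<0.01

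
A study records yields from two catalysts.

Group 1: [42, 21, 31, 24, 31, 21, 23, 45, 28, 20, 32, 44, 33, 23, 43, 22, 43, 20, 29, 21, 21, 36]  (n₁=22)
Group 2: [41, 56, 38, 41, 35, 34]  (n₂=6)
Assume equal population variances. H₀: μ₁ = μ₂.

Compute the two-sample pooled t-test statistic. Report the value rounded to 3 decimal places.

x̄₁=29.682, s₁=8.941, n₁=22
x̄₂=40.833, s₂=7.985, n₂=6
s_p² = [21·8.941² + 5·7.985²]/26 = 76.8310
SE = √(s_p²·(1/22+1/6)) = 4.0370
t = (29.682−40.833)/4.0370 = -2.7623
df = 26

test statistic = -2.762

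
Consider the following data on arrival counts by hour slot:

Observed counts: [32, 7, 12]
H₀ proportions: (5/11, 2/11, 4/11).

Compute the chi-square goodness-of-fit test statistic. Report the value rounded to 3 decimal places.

test statistic = 6.222

n = 51; E_i = n·p_i = [23.18, 9.27, 18.55]
χ² = (32−23.18)²/23.18 + (7−9.27)²/9.27 + (12−18.55)²/18.55 = 6.2216
df = 2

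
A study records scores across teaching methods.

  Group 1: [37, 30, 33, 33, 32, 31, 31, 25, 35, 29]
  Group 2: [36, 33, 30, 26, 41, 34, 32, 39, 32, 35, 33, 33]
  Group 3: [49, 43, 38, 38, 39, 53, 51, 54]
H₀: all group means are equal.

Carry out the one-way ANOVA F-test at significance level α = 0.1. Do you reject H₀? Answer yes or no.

reject H₀: yes

Group means [31.60, 33.67, 45.62], grand mean 36.167
SSB = Σnᵢ(x̄ᵢ−x̄)² = 999.225; SSW = ΣΣ(x−x̄ᵢ)² = 598.942
MSB = 999.225/2 = 499.6125; MSW = 598.942/27 = 22.1830
F = MSB/MSW = 22.5223
df = (2, 27)
p-value (upper-tail) = 0.00000
At α=0.1: p < α → reject H₀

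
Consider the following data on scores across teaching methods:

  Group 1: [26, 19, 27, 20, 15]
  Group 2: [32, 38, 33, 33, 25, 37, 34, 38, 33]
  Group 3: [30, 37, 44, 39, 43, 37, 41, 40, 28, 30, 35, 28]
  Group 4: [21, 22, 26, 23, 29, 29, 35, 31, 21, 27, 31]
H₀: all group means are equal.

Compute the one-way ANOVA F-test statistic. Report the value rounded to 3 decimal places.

test statistic = 13.729

Group means [21.40, 33.67, 36.00, 26.82], grand mean 30.730
SSB = Σnᵢ(x̄ᵢ−x̄)² = 1014.461; SSW = ΣΣ(x−x̄ᵢ)² = 812.836
MSB = 1014.461/3 = 338.1536; MSW = 812.836/33 = 24.6314
F = MSB/MSW = 13.7286
df = (3, 33)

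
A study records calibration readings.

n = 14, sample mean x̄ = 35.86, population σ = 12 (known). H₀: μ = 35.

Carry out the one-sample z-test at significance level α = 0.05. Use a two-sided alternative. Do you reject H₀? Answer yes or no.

reject H₀: no

SE = σ/√n = 12/√14 = 3.2071
z = (x̄−μ₀)/SE = (35.86−35)/3.2071 = 0.2682
p-value (two-sided) = 0.78858
At α=0.05: p ≥ α → fail to reject H₀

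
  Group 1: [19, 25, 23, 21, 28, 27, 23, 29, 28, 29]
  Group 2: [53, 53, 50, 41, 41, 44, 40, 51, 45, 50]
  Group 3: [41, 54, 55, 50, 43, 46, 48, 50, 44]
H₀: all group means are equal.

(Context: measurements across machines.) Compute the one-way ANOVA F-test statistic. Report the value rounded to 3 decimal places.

test statistic = 77.268

Group means [25.20, 46.80, 47.89], grand mean 39.690
SSB = Σnᵢ(x̄ᵢ−x̄)² = 3210.118; SSW = ΣΣ(x−x̄ᵢ)² = 540.089
MSB = 3210.118/2 = 1605.0590; MSW = 540.089/26 = 20.7726
F = MSB/MSW = 77.2679
df = (2, 26)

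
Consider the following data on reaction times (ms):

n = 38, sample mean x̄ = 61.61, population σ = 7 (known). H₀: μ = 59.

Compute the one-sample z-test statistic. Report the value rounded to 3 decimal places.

test statistic = 2.298

SE = σ/√n = 7/√38 = 1.1355
z = (x̄−μ₀)/SE = (61.61−59)/1.1355 = 2.2984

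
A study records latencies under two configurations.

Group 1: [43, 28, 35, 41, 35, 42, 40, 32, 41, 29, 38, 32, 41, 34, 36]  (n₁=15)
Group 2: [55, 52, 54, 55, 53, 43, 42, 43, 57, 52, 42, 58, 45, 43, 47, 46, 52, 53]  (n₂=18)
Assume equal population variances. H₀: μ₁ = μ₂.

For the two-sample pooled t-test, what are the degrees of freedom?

degrees of freedom = 31

df = n₁ + n₂ − 2 = 15 + 18 − 2 = 31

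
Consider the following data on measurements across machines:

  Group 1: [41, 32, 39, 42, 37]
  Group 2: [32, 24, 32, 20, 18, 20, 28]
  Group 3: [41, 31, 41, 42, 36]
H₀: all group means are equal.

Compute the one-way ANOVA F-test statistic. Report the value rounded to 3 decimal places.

test statistic = 14.396

Group means [38.20, 24.86, 38.20], grand mean 32.706
SSB = Σnᵢ(x̄ᵢ−x̄)² = 733.072; SSW = ΣΣ(x−x̄ᵢ)² = 356.457
MSB = 733.072/2 = 366.5361; MSW = 356.457/14 = 25.4612
F = MSB/MSW = 14.3959
df = (2, 14)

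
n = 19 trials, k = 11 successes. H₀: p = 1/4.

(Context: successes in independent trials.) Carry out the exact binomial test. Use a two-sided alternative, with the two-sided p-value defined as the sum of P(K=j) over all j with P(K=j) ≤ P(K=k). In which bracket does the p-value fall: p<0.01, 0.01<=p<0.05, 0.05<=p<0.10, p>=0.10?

Exact binomial: n=19, k=11, p₀=1/4=0.2500
P(X=j) = C(n,j)·p₀^j·(1−p₀)^(n−j); p = Σ P(X=j) over j with P(X=j) ≤ P(X=11)
p-value (two-sided) = 0.00229
→ bracket: p<0.01

p-value bracket: p<0.01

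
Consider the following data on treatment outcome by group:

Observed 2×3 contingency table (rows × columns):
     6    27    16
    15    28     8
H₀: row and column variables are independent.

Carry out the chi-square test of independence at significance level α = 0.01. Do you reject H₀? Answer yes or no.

Row totals [49, 51], col totals [21, 55, 24], n=100
χ² = (6−10.29)²/10.29 + (27−26.95)²/26.95 + (16−11.76)²/11.76 + (15−10.71)²/10.71 + (28−28.05)²/28.05 + (8−12.24)²/12.24 = 6.5046
df = 2
p-value (upper-tail) = 0.03869
At α=0.01: p ≥ α → fail to reject H₀

reject H₀: no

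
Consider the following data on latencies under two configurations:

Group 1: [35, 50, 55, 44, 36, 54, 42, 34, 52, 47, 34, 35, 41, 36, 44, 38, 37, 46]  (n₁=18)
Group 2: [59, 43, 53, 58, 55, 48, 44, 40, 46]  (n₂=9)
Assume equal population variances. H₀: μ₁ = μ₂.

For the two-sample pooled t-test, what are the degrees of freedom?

degrees of freedom = 25

df = n₁ + n₂ − 2 = 18 + 9 − 2 = 25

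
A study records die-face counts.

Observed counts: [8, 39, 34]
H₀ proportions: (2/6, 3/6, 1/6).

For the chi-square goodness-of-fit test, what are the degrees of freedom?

degrees of freedom = 2

df = k − 1 = 3 − 1 = 2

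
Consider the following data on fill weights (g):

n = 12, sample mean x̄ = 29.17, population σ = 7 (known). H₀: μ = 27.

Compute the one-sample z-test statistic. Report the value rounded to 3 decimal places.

SE = σ/√n = 7/√12 = 2.0207
z = (x̄−μ₀)/SE = (29.17−27)/2.0207 = 1.0739

test statistic = 1.074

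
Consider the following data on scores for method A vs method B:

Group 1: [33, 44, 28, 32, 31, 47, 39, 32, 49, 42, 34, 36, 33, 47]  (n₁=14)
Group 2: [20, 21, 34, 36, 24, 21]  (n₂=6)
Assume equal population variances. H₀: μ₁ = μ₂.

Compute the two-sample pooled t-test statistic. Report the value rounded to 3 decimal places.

x̄₁=37.643, s₁=6.935, n₁=14
x̄₂=26.000, s₂=7.127, n₂=6
s_p² = [13·6.935² + 5·7.127²]/18 = 48.8452
SE = √(s_p²·(1/14+1/6)) = 3.4103
t = (37.643−26.000)/3.4103 = 3.4141
df = 18

test statistic = 3.414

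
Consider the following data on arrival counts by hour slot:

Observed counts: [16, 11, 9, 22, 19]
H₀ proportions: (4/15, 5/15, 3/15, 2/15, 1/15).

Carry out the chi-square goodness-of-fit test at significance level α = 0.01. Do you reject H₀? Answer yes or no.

n = 77; E_i = n·p_i = [20.53, 25.67, 15.40, 10.27, 5.13]
χ² = (16−20.53)²/20.53 + (11−25.67)²/25.67 + (9−15.40)²/15.40 + (22−10.27)²/10.27 + (19−5.13)²/5.13 = 62.9091
df = 4
p-value (upper-tail) = 0.00000
At α=0.01: p < α → reject H₀

reject H₀: yes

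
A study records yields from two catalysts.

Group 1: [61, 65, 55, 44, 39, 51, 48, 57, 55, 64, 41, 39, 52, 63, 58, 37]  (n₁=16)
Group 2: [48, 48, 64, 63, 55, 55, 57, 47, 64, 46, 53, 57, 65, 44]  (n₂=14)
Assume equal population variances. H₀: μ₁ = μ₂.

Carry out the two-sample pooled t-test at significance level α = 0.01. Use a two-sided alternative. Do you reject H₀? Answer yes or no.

x̄₁=51.812, s₁=9.516, n₁=16
x̄₂=54.714, s₂=7.342, n₂=14
s_p² = [15·9.516² + 13·7.342²]/28 = 73.5462
SE = √(s_p²·(1/16+1/14)) = 3.1385
t = (51.812−54.714)/3.1385 = -0.9246
df = 28
p-value (two-sided) = 0.36308
At α=0.01: p ≥ α → fail to reject H₀

reject H₀: no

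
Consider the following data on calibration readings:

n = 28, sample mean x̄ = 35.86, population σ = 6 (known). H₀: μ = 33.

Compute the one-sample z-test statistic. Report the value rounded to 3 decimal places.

SE = σ/√n = 6/√28 = 1.1339
z = (x̄−μ₀)/SE = (35.86−33)/1.1339 = 2.5223

test statistic = 2.522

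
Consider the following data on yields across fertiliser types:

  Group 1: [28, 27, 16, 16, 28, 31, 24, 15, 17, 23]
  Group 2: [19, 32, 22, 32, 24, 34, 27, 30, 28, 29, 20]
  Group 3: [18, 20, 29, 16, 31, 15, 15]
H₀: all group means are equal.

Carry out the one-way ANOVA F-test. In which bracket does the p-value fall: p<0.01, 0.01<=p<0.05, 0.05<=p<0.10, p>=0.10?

Group means [22.50, 27.00, 20.57], grand mean 23.786
SSB = Σnᵢ(x̄ᵢ−x̄)² = 202.500; SSW = ΣΣ(x−x̄ᵢ)² = 856.214
MSB = 202.500/2 = 101.2500; MSW = 856.214/25 = 34.2486
F = MSB/MSW = 2.9563
df = (2, 25)
p-value (upper-tail) = 0.07040
→ bracket: 0.05<=p<0.10

p-value bracket: 0.05<=p<0.10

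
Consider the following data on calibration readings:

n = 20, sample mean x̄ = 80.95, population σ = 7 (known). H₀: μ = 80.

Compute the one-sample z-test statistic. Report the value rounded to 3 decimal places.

SE = σ/√n = 7/√20 = 1.5652
z = (x̄−μ₀)/SE = (80.95−80)/1.5652 = 0.6069

test statistic = 0.607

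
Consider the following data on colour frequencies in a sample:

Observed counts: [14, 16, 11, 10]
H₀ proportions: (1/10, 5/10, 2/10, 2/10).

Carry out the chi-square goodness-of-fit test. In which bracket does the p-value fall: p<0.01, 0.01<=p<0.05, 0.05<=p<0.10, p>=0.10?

n = 51; E_i = n·p_i = [5.10, 25.50, 10.20, 10.20]
χ² = (14−5.10)²/5.10 + (16−25.50)²/25.50 + (11−10.20)²/10.20 + (10−10.20)²/10.20 = 19.1373
df = 3
p-value (upper-tail) = 0.00026
→ bracket: p<0.01

p-value bracket: p<0.01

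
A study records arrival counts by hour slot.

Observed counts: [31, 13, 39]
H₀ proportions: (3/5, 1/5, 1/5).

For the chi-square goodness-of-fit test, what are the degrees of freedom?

df = k − 1 = 3 − 1 = 2

degrees of freedom = 2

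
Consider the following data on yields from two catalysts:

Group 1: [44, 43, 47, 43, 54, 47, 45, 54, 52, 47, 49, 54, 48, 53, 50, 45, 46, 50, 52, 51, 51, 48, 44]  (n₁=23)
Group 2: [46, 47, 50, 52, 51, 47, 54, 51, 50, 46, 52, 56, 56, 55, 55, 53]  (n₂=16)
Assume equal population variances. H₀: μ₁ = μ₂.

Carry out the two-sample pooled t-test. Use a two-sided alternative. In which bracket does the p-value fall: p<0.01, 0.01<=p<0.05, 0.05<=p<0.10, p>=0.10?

x̄₁=48.565, s₁=3.641, n₁=23
x̄₂=51.312, s₂=3.459, n₂=16
s_p² = [22·3.641² + 15·3.459²]/37 = 12.7322
SE = √(s_p²·(1/23+1/16)) = 1.1616
t = (48.565−51.312)/1.1616 = -2.3651
df = 37
p-value (two-sided) = 0.02338
→ bracket: 0.01<=p<0.05

p-value bracket: 0.01<=p<0.05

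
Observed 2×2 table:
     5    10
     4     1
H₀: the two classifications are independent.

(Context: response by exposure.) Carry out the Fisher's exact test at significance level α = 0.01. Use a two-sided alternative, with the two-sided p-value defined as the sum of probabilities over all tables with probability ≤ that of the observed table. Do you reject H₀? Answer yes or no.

Margins: r₁=15, r₂=5, c₁=9, c₂=11, n=20
p_obs = C(15,5)·C(5,4)/C(20,9); sum pmf over tables with pmf ≤ p_obs
p-value (two-sided) = 0.12732
At α=0.01: p ≥ α → fail to reject H₀

reject H₀: no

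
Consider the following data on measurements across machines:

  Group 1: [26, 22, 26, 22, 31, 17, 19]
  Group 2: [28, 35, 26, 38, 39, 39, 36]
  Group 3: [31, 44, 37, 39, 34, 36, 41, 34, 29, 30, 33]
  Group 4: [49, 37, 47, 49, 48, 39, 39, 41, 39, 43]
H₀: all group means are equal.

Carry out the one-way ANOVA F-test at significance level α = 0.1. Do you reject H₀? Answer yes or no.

Group means [23.29, 34.43, 35.27, 43.10], grand mean 34.943
SSB = Σnᵢ(x̄ᵢ−x̄)² = 1619.661; SSW = ΣΣ(x−x̄ᵢ)² = 726.225
MSB = 1619.661/3 = 539.8870; MSW = 726.225/31 = 23.4266
F = MSB/MSW = 23.0459
df = (3, 31)
p-value (upper-tail) = 0.00000
At α=0.1: p < α → reject H₀

reject H₀: yes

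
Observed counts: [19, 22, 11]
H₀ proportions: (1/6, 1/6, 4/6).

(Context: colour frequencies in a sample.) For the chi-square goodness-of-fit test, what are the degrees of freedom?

df = k − 1 = 3 − 1 = 2

degrees of freedom = 2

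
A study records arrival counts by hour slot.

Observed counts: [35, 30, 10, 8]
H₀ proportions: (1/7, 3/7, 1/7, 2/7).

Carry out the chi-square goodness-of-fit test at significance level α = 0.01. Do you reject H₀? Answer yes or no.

reject H₀: yes

n = 83; E_i = n·p_i = [11.86, 35.57, 11.86, 23.71]
χ² = (35−11.86)²/11.86 + (30−35.57)²/35.57 + (10−11.86)²/11.86 + (8−23.71)²/23.71 = 56.7470
df = 3
p-value (upper-tail) = 0.00000
At α=0.01: p < α → reject H₀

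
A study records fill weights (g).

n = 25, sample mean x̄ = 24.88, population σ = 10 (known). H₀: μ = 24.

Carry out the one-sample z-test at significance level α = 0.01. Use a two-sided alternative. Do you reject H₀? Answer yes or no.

reject H₀: no

SE = σ/√n = 10/√25 = 2.0000
z = (x̄−μ₀)/SE = (24.88−24)/2.0000 = 0.4400
p-value (two-sided) = 0.65994
At α=0.01: p ≥ α → fail to reject H₀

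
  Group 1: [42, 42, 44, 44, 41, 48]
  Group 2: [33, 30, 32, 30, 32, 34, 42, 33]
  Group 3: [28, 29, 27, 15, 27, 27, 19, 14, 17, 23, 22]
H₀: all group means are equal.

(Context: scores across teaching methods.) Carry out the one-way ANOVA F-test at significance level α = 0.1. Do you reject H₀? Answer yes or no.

Group means [43.50, 33.25, 22.55], grand mean 31.000
SSB = Σnᵢ(x̄ᵢ−x̄)² = 1764.273; SSW = ΣΣ(x−x̄ᵢ)² = 437.727
MSB = 1764.273/2 = 882.1364; MSW = 437.727/22 = 19.8967
F = MSB/MSW = 44.3358
df = (2, 22)
p-value (upper-tail) = 0.00000
At α=0.1: p < α → reject H₀

reject H₀: yes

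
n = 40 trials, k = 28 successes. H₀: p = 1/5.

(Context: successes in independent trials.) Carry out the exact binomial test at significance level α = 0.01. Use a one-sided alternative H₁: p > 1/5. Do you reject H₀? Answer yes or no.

Exact binomial: n=40, k=28, p₀=1/5=0.2000
P(X≥28) from Σ C(n,i)·p₀^i·(1−p₀)^(n−i)
p-value (one-sided, H₁ greater) = 0.00000
At α=0.01: p < α → reject H₀

reject H₀: yes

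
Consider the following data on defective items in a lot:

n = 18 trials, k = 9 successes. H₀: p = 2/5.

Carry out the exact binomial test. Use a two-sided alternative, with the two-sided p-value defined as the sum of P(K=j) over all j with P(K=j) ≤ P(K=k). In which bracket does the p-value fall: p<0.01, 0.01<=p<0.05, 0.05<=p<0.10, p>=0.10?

Exact binomial: n=18, k=9, p₀=2/5=0.4000
P(X=j) = C(n,j)·p₀^j·(1−p₀)^(n−j); p = Σ P(X=j) over j with P(X=j) ≤ P(X=9)
p-value (two-sided) = 0.47192
→ bracket: p>=0.10

p-value bracket: p>=0.10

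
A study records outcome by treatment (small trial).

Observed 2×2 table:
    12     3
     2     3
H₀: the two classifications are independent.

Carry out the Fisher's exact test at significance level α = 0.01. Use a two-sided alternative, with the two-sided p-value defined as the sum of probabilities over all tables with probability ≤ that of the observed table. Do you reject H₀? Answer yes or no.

Margins: r₁=15, r₂=5, c₁=14, c₂=6, n=20
p_obs = C(15,12)·C(5,2)/C(20,14); sum pmf over tables with pmf ≤ p_obs
p-value (two-sided) = 0.13132
At α=0.01: p ≥ α → fail to reject H₀

reject H₀: no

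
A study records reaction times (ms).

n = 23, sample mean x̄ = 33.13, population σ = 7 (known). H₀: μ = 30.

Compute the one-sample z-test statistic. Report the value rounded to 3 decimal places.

test statistic = 2.144

SE = σ/√n = 7/√23 = 1.4596
z = (x̄−μ₀)/SE = (33.13−30)/1.4596 = 2.1444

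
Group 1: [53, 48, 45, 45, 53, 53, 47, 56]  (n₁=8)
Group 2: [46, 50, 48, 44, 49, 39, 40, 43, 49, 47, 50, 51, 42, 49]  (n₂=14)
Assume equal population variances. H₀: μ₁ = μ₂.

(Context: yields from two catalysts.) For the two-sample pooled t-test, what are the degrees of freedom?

df = n₁ + n₂ − 2 = 8 + 14 − 2 = 20

degrees of freedom = 20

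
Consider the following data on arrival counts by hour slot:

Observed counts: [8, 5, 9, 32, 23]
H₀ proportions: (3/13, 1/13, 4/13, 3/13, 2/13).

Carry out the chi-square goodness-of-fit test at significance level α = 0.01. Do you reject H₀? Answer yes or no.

n = 77; E_i = n·p_i = [17.77, 5.92, 23.69, 17.77, 11.85]
χ² = (8−17.77)²/17.77 + (5−5.92)²/5.92 + (9−23.69)²/23.69 + (32−17.77)²/17.77 + (23−11.85)²/11.85 = 36.5249
df = 4
p-value (upper-tail) = 0.00000
At α=0.01: p < α → reject H₀

reject H₀: yes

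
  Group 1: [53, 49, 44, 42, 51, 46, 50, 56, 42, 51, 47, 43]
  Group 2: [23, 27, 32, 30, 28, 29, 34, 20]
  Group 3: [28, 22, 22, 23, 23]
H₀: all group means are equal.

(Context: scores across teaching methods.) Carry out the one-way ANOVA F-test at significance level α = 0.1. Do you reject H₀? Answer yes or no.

Group means [47.83, 27.88, 23.60], grand mean 36.600
SSB = Σnᵢ(x̄ᵢ−x̄)² = 2968.258; SSW = ΣΣ(x−x̄ᵢ)² = 401.742
MSB = 2968.258/2 = 1484.1292; MSW = 401.742/22 = 18.2610
F = MSB/MSW = 81.2732
df = (2, 22)
p-value (upper-tail) = 0.00000
At α=0.1: p < α → reject H₀

reject H₀: yes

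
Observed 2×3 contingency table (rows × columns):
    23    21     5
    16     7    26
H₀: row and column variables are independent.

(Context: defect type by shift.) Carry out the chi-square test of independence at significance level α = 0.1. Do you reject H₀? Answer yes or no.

reject H₀: yes

Row totals [49, 49], col totals [39, 28, 31], n=98
χ² = (23−19.50)²/19.50 + (21−14.00)²/14.00 + (5−15.50)²/15.50 + (16−19.50)²/19.50 + (7−14.00)²/14.00 + (26−15.50)²/15.50 = 22.4822
df = 2
p-value (upper-tail) = 0.00001
At α=0.1: p < α → reject H₀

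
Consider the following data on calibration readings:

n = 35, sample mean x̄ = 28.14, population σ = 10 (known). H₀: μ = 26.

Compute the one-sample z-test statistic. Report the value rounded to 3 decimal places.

test statistic = 1.266

SE = σ/√n = 10/√35 = 1.6903
z = (x̄−μ₀)/SE = (28.14−26)/1.6903 = 1.2660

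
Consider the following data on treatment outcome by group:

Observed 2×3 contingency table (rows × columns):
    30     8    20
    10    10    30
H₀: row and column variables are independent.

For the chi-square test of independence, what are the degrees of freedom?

df = (r−1)(c−1) = (2−1)·(3−1) = 2

degrees of freedom = 2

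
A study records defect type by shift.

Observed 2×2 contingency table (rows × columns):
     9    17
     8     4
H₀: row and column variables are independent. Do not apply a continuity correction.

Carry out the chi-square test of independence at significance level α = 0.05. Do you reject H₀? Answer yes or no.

Row totals [26, 12], col totals [17, 21], n=38
χ² = (9−11.63)²/11.63 + (17−14.37)²/14.37 + (8−5.37)²/5.37 + (4−6.63)²/6.63 = 3.4116
df = 1
p-value (upper-tail) = 0.06474
At α=0.05: p ≥ α → fail to reject H₀

reject H₀: no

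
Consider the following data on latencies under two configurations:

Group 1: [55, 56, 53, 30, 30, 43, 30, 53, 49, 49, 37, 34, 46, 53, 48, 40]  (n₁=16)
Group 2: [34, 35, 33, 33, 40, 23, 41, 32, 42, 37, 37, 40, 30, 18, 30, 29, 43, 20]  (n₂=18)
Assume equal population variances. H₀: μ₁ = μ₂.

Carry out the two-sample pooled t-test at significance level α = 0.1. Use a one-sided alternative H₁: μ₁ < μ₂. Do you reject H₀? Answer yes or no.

x̄₁=44.125, s₁=9.422, n₁=16
x̄₂=33.167, s₂=7.310, n₂=18
s_p² = [15·9.422² + 17·7.310²]/32 = 70.0078
SE = √(s_p²·(1/16+1/18)) = 2.8749
t = (44.125−33.167)/2.8749 = 3.8118
df = 32
p-value (one-sided, H₁ less) = 0.99970
At α=0.1: p ≥ α → fail to reject H₀

reject H₀: no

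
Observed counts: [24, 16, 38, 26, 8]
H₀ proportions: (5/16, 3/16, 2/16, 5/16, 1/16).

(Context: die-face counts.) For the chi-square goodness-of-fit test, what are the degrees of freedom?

degrees of freedom = 4

df = k − 1 = 5 − 1 = 4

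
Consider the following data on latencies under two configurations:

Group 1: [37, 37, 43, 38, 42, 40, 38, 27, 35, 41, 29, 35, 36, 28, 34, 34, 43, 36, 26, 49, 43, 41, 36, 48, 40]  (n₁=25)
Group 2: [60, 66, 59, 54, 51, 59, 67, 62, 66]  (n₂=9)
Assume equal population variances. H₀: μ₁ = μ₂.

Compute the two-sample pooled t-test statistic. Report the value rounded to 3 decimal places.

test statistic = -10.175

x̄₁=37.440, s₁=5.917, n₁=25
x̄₂=60.444, s₂=5.503, n₂=9
s_p² = [24·5.917² + 8·5.503²]/32 = 33.8244
SE = √(s_p²·(1/25+1/9)) = 2.2608
t = (37.440−60.444)/2.2608 = -10.1753
df = 32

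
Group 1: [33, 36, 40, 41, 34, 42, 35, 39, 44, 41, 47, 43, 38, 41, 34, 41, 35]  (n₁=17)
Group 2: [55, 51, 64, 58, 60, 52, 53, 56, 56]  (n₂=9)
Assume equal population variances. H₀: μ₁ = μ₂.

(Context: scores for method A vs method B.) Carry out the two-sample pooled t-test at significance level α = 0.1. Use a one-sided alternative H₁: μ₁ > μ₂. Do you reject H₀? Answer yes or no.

x̄₁=39.059, s₁=4.023, n₁=17
x̄₂=56.111, s₂=4.106, n₂=9
s_p² = [16·4.023² + 8·4.106²]/24 = 16.4096
SE = √(s_p²·(1/17+1/9)) = 1.6699
t = (39.059−56.111)/1.6699 = -10.2116
df = 24
p-value (one-sided, H₁ greater) = 1.00000
At α=0.1: p ≥ α → fail to reject H₀

reject H₀: no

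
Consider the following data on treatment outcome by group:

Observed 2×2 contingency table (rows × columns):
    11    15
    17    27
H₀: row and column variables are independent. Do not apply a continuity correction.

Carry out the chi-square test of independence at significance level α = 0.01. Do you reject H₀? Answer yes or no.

Row totals [26, 44], col totals [28, 42], n=70
χ² = (11−10.40)²/10.40 + (15−15.60)²/15.60 + (17−17.60)²/17.60 + (27−26.40)²/26.40 = 0.0918
df = 1
p-value (upper-tail) = 0.76192
At α=0.01: p ≥ α → fail to reject H₀

reject H₀: no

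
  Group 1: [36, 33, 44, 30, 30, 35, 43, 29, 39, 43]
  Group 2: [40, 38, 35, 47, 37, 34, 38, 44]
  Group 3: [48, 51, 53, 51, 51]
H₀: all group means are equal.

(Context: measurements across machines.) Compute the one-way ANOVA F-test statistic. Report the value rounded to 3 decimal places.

Group means [36.20, 39.12, 50.80], grand mean 40.391
SSB = Σnᵢ(x̄ᵢ−x̄)² = 730.203; SSW = ΣΣ(x−x̄ᵢ)² = 451.275
MSB = 730.203/2 = 365.1016; MSW = 451.275/20 = 22.5637
F = MSB/MSW = 16.1809
df = (2, 20)

test statistic = 16.181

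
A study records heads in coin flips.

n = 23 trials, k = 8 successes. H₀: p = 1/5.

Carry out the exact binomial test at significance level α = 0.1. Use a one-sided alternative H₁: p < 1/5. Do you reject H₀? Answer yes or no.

reject H₀: no

Exact binomial: n=23, k=8, p₀=1/5=0.2000
P(X≤8) from Σ C(n,i)·p₀^i·(1−p₀)^(n−i)
p-value (one-sided, H₁ less) = 0.97266
At α=0.1: p ≥ α → fail to reject H₀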